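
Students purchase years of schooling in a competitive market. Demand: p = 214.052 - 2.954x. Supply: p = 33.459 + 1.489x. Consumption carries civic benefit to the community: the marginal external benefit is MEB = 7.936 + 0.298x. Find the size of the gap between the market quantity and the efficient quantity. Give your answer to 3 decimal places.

4.837 units

Market equilibrium (private): 33.459 + 1.489x = 214.052 - 2.954x → x_m = 40.6466.
Social marginal benefit = demand + MEB = 221.988 - 2.656x.
Set SMB = MC: 221.988 - 2.656x = 33.459 + 1.489x → x* = 45.4835.
Gap = |40.6466 − 45.4835| = 4.8369.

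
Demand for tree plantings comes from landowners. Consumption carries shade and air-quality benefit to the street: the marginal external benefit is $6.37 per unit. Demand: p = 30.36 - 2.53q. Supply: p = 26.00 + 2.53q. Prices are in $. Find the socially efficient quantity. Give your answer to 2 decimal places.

q* = 2.12

Social marginal benefit = demand + MEB = 36.73 - 2.53q.
Set SMB = MC: 36.73 - 2.53q = 26.00 + 2.53q → q* = 2.1206.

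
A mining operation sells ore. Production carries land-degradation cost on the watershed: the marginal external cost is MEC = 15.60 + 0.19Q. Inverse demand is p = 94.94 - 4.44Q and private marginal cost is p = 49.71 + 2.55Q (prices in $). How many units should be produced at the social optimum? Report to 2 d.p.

Q* = 4.13

Social marginal cost = private MC + MEC = 65.31 + 2.74Q.
Set SMC = demand: 65.31 + 2.74Q = 94.94 - 4.44Q → Q* = 4.1267.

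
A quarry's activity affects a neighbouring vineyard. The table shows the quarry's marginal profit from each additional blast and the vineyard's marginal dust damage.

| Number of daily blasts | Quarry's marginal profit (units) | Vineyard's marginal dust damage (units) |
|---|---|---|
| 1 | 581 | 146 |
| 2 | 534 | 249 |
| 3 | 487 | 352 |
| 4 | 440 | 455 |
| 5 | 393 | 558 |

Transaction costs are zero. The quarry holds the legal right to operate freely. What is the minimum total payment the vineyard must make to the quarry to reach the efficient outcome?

Left alone the quarry would choose level 5 (marginal profit stays positive).
Efficient level: k* = 3 (marginal profit ≥ marginal dust damage through 3).
The vineyard must at least cover the quarry's forgone profit from cutting 5→3: 440 + 393 = 833.

833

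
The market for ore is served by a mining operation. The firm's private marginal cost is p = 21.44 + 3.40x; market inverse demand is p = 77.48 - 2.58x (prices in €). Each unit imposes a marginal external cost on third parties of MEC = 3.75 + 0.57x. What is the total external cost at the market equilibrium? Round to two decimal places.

Market equilibrium (private): 21.44 + 3.40x = 77.48 - 2.58x → x_m = 9.3712.
Total external cost = ∫₀^{x_m} (3.75 + 0.57x) dx = 3.75×9.3712 + ½×0.57×9.3712² = 60.1705.

€60.17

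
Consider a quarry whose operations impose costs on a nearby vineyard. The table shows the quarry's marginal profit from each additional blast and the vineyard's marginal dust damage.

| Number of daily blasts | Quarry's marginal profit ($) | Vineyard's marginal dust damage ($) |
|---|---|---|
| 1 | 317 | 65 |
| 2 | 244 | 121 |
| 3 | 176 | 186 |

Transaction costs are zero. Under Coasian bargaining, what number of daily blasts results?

2

Bargaining reaches the level where marginal profit last exceeds marginal dust damage.
That holds through level 2 (244 ≥ 121) but not at 3 (176 < 186).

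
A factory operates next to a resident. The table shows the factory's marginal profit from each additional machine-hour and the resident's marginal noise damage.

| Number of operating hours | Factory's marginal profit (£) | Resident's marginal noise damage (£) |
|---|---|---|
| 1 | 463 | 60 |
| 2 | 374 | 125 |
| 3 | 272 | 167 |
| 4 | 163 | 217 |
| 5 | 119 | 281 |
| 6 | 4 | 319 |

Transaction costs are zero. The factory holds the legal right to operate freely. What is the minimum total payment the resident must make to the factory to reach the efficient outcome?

Left alone the factory would choose level 6 (marginal profit stays positive).
Efficient level: k* = 3 (marginal profit ≥ marginal noise damage through 3).
The resident must at least cover the factory's forgone profit from cutting 6→3: 163 + 119 + 4 = 286.

£286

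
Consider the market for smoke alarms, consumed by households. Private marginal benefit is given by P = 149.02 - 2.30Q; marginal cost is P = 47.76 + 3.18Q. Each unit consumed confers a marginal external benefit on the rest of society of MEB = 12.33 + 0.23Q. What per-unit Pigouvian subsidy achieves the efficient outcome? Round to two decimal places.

Social marginal benefit = demand + MEB = 161.35 - 2.07Q.
Set SMB = MC: 161.35 - 2.07Q = 47.76 + 3.18Q → Q* = 21.6362.
The Pigouvian subsidy equals MEB at Q*: 12.33 + 0.23×21.6362 = 17.3063.

subsidy = 17.31 per unit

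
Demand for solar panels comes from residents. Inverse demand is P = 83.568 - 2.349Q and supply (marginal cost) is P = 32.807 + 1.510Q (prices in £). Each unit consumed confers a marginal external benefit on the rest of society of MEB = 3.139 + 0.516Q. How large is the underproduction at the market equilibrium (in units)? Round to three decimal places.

Market equilibrium (private): 32.807 + 1.510Q = 83.568 - 2.349Q → Q_m = 13.1539.
Social marginal benefit = demand + MEB = 86.707 - 1.833Q.
Set SMB = MC: 86.707 - 1.833Q = 32.807 + 1.510Q → Q* = 16.1232.
Gap = |13.1539 − 16.1232| = 2.9693.

2.969 units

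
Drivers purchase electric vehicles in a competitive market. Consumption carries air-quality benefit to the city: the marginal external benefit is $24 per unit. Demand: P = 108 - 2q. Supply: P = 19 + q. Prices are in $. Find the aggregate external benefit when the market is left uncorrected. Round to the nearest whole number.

Market equilibrium (private): 19 + q = 108 - 2q → q_m = 29.6667.
Total external benefit = MEB × q_m = 24 × 29.6667 = 712.0008.

$712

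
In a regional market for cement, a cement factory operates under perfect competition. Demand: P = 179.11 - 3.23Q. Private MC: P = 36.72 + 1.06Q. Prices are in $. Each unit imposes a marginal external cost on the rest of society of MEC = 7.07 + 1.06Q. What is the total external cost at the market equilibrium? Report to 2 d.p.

Market equilibrium (private): 36.72 + 1.06Q = 179.11 - 3.23Q → Q_m = 33.1911.
Total external cost = ∫₀^{Q_m} (7.07 + 1.06Q) dQ = 7.07×33.1911 + ½×1.06×33.1911² = 818.5351.

$818.54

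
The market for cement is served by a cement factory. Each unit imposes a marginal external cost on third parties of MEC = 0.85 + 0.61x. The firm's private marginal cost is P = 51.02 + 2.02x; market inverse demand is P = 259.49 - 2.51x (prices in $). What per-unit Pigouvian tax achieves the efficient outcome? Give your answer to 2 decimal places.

tax = $25.49 per unit

Social marginal cost = private MC + MEC = 51.87 + 2.63x.
Set SMC = demand: 51.87 + 2.63x = 259.49 - 2.51x → x* = 40.3930.
The Pigouvian tax equals MEC at x*: 0.85 + 0.61×40.3930 = 25.4897.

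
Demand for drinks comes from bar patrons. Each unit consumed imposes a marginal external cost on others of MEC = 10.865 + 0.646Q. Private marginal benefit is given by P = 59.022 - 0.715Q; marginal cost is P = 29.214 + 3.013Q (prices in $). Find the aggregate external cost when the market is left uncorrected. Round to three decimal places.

Market equilibrium (private): 29.214 + 3.013Q = 59.022 - 0.715Q → Q_m = 7.9957.
Total external cost = ∫₀^{Q_m} (10.865 + 0.646Q) dQ = 10.865×7.9957 + ½×0.646×7.9957² = 107.5231.

$107.523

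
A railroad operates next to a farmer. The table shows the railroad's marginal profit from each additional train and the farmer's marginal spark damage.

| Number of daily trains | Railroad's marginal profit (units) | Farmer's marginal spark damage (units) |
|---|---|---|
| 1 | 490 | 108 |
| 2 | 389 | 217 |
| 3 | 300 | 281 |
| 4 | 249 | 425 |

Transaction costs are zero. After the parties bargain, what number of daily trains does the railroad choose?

Bargaining reaches the level where marginal profit last exceeds marginal spark damage.
That holds through level 3 (300 ≥ 281) but not at 4 (249 < 425).

3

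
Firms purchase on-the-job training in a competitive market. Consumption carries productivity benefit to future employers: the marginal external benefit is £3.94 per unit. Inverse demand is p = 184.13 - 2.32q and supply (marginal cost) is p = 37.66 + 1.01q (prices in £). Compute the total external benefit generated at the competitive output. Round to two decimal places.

£173.30

Market equilibrium (private): 37.66 + 1.01q = 184.13 - 2.32q → q_m = 43.9850.
Total external benefit = MEB × q_m = 3.94 × 43.9850 = 173.3009.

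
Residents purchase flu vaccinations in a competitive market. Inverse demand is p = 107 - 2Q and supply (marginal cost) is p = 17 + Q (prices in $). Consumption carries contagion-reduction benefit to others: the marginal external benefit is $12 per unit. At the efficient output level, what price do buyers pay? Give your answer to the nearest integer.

Social marginal benefit = demand + MEB = 119 - 2Q.
Set SMB = MC: 119 - 2Q = 17 + Q → Q* = 34.0000.
Consumer price on the demand curve at Q*: 107 − 2×34.0000 = 39.0000.

P = $39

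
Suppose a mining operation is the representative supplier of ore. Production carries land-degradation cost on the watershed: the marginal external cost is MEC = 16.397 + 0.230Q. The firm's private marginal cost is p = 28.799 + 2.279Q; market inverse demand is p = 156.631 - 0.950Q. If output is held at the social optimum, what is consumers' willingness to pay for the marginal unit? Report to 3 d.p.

P = 126.026

Social marginal cost = private MC + MEC = 45.196 + 2.509Q.
Set SMC = demand: 45.196 + 2.509Q = 156.631 - 0.950Q → Q* = 32.2160.
Consumer price on the demand curve at Q*: 156.631 − 0.950×32.2160 = 126.0258.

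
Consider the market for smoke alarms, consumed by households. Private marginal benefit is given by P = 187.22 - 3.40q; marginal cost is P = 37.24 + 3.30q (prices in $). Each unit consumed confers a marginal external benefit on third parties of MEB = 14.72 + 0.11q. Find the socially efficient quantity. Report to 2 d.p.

q* = 24.99

Social marginal benefit = demand + MEB = 201.94 - 3.29q.
Set SMB = MC: 201.94 - 3.29q = 37.24 + 3.30q → q* = 24.9924.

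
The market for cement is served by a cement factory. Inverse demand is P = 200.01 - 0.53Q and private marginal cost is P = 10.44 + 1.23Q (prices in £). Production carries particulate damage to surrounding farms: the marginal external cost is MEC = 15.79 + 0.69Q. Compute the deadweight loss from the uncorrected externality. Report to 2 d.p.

Market equilibrium (private): 10.44 + 1.23Q = 200.01 - 0.53Q → Q_m = 107.7102.
Social marginal cost = private MC + MEC = 26.23 + 1.92Q.
Set SMC = demand: 26.23 + 1.92Q = 200.01 - 0.53Q → Q* = 70.9306.
Height of the DWL triangle at Q_m is SMC(Q_m) − demand(Q_m) = MEC(Q_m) = 90.1101.
DWL = ½ × 36.7796 × 90.1101 = 1657.1067.

DWL = £1657.11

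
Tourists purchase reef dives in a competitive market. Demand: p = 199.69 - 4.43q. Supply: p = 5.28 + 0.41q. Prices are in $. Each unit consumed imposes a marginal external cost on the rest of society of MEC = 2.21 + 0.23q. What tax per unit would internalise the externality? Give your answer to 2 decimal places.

tax = $10.93 per unit

Social marginal benefit = demand − MEC = 197.48 - 4.66q.
Set SMB = MC: 197.48 - 4.66q = 5.28 + 0.41q → q* = 37.9093.
The Pigouvian tax equals MEC at q*: 2.21 + 0.23×37.9093 = 10.9291.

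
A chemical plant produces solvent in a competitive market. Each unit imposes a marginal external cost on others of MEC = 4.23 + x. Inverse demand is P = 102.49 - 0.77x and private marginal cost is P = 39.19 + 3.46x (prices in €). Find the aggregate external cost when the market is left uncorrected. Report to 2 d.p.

€175.27

Market equilibrium (private): 39.19 + 3.46x = 102.49 - 0.77x → x_m = 14.9645.
Total external cost = ∫₀^{x_m} (4.23 + 1.00x) dx = 4.23×14.9645 + ½×1.00×14.9645² = 175.2680.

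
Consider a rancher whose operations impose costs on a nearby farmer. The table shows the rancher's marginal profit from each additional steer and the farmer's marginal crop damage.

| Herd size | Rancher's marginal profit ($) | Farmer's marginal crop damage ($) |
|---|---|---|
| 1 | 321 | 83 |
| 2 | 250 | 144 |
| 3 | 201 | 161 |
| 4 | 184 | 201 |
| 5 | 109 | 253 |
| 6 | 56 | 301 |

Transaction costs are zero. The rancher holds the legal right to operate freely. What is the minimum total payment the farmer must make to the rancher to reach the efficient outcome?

Left alone the rancher would choose level 6 (marginal profit stays positive).
Efficient level: k* = 3 (marginal profit ≥ marginal crop damage through 3).
The farmer must at least cover the rancher's forgone profit from cutting 6→3: 184 + 109 + 56 = 349.

$349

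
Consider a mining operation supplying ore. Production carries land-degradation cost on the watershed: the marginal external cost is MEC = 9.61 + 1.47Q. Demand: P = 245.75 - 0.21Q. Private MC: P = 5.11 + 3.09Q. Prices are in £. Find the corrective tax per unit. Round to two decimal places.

Social marginal cost = private MC + MEC = 14.72 + 4.56Q.
Set SMC = demand: 14.72 + 4.56Q = 245.75 - 0.21Q → Q* = 48.4340.
The Pigouvian tax equals MEC at Q*: 9.61 + 1.47×48.4340 = 80.8080.

tax = £80.81 per unit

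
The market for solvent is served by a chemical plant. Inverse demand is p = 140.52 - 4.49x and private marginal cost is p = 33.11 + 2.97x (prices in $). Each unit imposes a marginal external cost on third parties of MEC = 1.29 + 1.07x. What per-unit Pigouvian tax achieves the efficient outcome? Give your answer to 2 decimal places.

Social marginal cost = private MC + MEC = 34.40 + 4.04x.
Set SMC = demand: 34.40 + 4.04x = 140.52 - 4.49x → x* = 12.4408.
The Pigouvian tax equals MEC at x*: 1.29 + 1.07×12.4408 = 14.6017.

tax = $14.60 per unit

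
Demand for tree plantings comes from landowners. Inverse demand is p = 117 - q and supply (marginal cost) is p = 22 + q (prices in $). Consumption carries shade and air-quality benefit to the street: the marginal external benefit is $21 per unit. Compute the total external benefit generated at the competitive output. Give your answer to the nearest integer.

Market equilibrium (private): 22 + q = 117 - q → q_m = 47.5000.
Total external benefit = MEB × q_m = 21 × 47.5000 = 997.5000.

$998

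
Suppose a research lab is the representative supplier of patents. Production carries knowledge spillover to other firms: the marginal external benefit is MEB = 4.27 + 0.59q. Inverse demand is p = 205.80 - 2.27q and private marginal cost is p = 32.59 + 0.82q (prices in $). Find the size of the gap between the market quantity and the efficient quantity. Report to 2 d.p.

14.94 units

Market equilibrium (private): 32.59 + 0.82q = 205.80 - 2.27q → q_m = 56.0550.
Social marginal cost = private MC − MEB = 28.32 + 0.23q.
Set SMC = demand: 28.32 + 0.23q = 205.80 - 2.27q → q* = 70.9920.
Gap = |56.0550 − 70.9920| = 14.9370.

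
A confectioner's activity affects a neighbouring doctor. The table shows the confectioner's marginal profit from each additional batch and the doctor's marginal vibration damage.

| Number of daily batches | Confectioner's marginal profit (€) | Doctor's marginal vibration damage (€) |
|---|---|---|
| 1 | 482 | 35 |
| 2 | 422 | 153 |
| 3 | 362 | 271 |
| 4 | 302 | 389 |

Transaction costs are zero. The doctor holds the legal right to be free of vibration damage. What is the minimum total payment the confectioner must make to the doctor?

€459

Efficient level: marginal profit ≥ marginal vibration damage through level 3, so k* = 3.
With the doctor holding the right, the confectioner must at least compensate total damage at k*: 35 + 153 + 271 = 459.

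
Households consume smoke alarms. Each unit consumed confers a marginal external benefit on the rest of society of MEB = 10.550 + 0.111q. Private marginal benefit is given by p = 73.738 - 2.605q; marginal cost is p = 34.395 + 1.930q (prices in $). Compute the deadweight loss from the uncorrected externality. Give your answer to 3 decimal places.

Market equilibrium (private): 34.395 + 1.930q = 73.738 - 2.605q → q_m = 8.6754.
Social marginal benefit = demand + MEB = 84.288 - 2.494q.
Set SMB = MC: 84.288 - 2.494q = 34.395 + 1.930q → q* = 11.2778.
The loss is the area between SMB and MC from q* to q_m; with linear curves that's a triangle of height MEB(q_m).
DWL = ½ × 2.6024 × 11.5130 = 14.9807.

DWL = $14.981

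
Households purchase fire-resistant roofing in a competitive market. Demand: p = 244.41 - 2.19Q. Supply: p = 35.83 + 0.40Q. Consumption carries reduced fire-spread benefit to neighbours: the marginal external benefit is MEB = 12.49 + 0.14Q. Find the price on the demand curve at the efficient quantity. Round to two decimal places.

P = 46.80

Social marginal benefit = demand + MEB = 256.90 - 2.05Q.
Set SMB = MC: 256.90 - 2.05Q = 35.83 + 0.40Q → Q* = 90.2327.
Consumer price on the demand curve at Q*: 244.41 − 2.19×90.2327 = 46.8004.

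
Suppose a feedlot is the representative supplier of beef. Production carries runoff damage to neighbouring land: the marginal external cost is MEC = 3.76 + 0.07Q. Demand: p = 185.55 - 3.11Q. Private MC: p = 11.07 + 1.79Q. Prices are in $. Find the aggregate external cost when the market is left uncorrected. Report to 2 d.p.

Market equilibrium (private): 11.07 + 1.79Q = 185.55 - 3.11Q → Q_m = 35.6082.
Total external cost = ∫₀^{Q_m} (3.76 + 0.07Q) dQ = 3.76×35.6082 + ½×0.07×35.6082² = 178.2649.

$178.26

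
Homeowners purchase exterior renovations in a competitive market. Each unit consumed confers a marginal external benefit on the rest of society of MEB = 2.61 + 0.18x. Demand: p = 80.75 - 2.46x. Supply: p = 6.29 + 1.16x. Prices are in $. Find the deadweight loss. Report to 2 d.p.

Market equilibrium (private): 6.29 + 1.16x = 80.75 - 2.46x → x_m = 20.5691.
Social marginal benefit = demand + MEB = 83.36 - 2.28x.
Set SMB = MC: 83.36 - 2.28x = 6.29 + 1.16x → x* = 22.4041.
The loss is the area between SMB and MC from x* to x_m; with linear curves that's a triangle of height MEB(x_m).
DWL = ½ × 1.8350 × 6.3124 = 5.7916.

DWL = $5.79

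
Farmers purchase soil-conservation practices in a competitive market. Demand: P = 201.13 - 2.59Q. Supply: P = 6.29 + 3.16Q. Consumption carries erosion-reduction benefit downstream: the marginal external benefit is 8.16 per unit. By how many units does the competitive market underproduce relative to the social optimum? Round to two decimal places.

Market equilibrium (private): 6.29 + 3.16Q = 201.13 - 2.59Q → Q_m = 33.8852.
Social marginal benefit = demand + MEB = 209.29 - 2.59Q.
Set SMB = MC: 209.29 - 2.59Q = 6.29 + 3.16Q → Q* = 35.3043.
Gap = |33.8852 − 35.3043| = 1.4191.

1.42 units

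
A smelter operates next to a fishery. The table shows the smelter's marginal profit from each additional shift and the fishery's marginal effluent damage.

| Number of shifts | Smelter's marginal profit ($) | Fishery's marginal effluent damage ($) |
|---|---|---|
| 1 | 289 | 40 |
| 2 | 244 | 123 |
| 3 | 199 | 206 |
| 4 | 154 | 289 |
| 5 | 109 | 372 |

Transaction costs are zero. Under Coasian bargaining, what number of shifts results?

2

Bargaining reaches the level where marginal profit last exceeds marginal effluent damage.
That holds through level 2 (244 ≥ 123) but not at 3 (199 < 206).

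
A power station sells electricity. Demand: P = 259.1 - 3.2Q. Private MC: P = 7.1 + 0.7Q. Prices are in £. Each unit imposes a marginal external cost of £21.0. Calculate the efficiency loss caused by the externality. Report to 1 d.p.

Market equilibrium (private): 7.1 + 0.7Q = 259.1 - 3.2Q → Q_m = 64.6154.
Social marginal cost = private MC + MEC = 28.1 + 0.7Q.
Set SMC = demand: 28.1 + 0.7Q = 259.1 - 3.2Q → Q* = 59.2308.
Between Q* and Q_m the wedge SMC − demand runs linearly from 0 to MEC(Q_m), so the loss is a triangle.
DWL = ½ × 5.3846 × 21.0000 = 56.5383.

DWL = £56.5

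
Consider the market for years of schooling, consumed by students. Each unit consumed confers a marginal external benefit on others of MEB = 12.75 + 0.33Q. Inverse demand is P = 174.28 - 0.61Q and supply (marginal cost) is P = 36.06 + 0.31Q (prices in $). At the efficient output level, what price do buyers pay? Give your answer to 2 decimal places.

Social marginal benefit = demand + MEB = 187.03 - 0.28Q.
Set SMB = MC: 187.03 - 0.28Q = 36.06 + 0.31Q → Q* = 255.8814.
Consumer price on the demand curve at Q*: 174.28 − 0.61×255.8814 = 18.1923.

P = $18.19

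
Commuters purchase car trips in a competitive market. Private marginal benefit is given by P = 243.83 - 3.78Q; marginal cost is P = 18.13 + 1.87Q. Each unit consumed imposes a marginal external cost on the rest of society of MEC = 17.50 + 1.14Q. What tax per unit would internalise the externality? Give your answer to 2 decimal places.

Social marginal benefit = demand − MEC = 226.33 - 4.92Q.
Set SMB = MC: 226.33 - 4.92Q = 18.13 + 1.87Q → Q* = 30.6627.
The Pigouvian tax equals MEC at Q*: 17.50 + 1.14×30.6627 = 52.4555.

tax = 52.46 per unit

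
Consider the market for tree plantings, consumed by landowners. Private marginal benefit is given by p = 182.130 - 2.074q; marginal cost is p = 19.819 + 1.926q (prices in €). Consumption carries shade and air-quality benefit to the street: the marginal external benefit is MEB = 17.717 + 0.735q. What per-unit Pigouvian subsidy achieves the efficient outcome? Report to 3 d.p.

Social marginal benefit = demand + MEB = 199.847 - 1.339q.
Set SMB = MC: 199.847 - 1.339q = 19.819 + 1.926q → q* = 55.1387.
The Pigouvian subsidy equals MEB at q*: 17.717 + 0.735×55.1387 = 58.2439.

subsidy = €58.244 per unit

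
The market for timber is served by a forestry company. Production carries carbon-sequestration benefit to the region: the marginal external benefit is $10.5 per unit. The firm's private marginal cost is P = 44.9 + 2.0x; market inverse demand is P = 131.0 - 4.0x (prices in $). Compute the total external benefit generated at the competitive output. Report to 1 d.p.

$150.7

Market equilibrium (private): 44.9 + 2.0x = 131.0 - 4.0x → x_m = 14.3500.
Total external benefit = MEB × x_m = 10.5 × 14.3500 = 150.6750.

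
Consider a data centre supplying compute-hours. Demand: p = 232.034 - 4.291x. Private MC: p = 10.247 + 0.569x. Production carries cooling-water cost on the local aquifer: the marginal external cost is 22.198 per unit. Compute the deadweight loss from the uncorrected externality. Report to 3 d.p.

DWL = 50.695

Market equilibrium (private): 10.247 + 0.569x = 232.034 - 4.291x → x_m = 45.6352.
Social marginal cost = private MC + MEC = 32.445 + 0.569x.
Set SMC = demand: 32.445 + 0.569x = 232.034 - 4.291x → x* = 41.0677.
The loss is the area between SMC and demand from x* to x_m; with linear curves that's a triangle of height MEC(x_m).
DWL = ½ × 4.5675 × 22.1980 = 50.6947.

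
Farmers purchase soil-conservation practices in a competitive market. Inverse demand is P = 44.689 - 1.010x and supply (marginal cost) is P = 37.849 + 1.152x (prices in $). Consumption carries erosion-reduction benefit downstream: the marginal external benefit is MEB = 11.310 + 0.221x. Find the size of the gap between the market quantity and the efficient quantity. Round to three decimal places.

Market equilibrium (private): 37.849 + 1.152x = 44.689 - 1.010x → x_m = 3.1637.
Social marginal benefit = demand + MEB = 55.999 - 0.789x.
Set SMB = MC: 55.999 - 0.789x = 37.849 + 1.152x → x* = 9.3509.
Gap = |3.1637 − 9.3509| = 6.1872.

6.187 units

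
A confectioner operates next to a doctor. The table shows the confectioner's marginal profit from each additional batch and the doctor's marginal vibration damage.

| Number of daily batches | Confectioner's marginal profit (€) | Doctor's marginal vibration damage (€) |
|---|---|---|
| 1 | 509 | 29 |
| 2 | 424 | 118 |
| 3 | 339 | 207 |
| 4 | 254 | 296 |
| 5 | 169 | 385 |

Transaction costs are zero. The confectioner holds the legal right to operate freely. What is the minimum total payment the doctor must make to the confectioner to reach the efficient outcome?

Left alone the confectioner would choose level 5 (marginal profit stays positive).
Efficient level: k* = 3 (marginal profit ≥ marginal vibration damage through 3).
The doctor must at least cover the confectioner's forgone profit from cutting 5→3: 254 + 169 = 423.

€423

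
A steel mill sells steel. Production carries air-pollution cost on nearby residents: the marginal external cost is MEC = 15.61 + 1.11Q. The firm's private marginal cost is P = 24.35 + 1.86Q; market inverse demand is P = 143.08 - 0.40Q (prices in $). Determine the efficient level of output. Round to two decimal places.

Q* = 30.60

Social marginal cost = private MC + MEC = 39.96 + 2.97Q.
Set SMC = demand: 39.96 + 2.97Q = 143.08 - 0.40Q → Q* = 30.5994.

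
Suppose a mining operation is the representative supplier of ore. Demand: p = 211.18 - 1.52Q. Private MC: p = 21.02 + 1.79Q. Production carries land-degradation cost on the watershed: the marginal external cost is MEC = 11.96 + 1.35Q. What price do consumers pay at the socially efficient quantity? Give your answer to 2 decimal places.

Social marginal cost = private MC + MEC = 32.98 + 3.14Q.
Set SMC = demand: 32.98 + 3.14Q = 211.18 - 1.52Q → Q* = 38.2403.
Consumer price on the demand curve at Q*: 211.18 − 1.52×38.2403 = 153.0547.

P = 153.05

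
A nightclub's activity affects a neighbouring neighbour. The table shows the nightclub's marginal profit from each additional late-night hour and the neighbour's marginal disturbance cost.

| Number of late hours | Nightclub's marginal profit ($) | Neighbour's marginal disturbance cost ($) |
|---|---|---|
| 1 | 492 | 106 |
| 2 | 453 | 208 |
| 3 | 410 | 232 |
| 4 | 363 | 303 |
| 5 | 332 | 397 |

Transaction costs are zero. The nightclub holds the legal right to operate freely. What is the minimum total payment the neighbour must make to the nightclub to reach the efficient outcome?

$332

Left alone the nightclub would choose level 5 (marginal profit stays positive).
Efficient level: k* = 4 (marginal profit ≥ marginal disturbance cost through 4).
The neighbour must at least cover the nightclub's forgone profit from cutting 5→4: 332 = 332.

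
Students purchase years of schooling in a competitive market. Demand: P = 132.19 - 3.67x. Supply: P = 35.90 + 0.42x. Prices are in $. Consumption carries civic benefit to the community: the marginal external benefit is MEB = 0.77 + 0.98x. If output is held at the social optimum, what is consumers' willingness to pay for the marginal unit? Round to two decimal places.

Social marginal benefit = demand + MEB = 132.96 - 2.69x.
Set SMB = MC: 132.96 - 2.69x = 35.90 + 0.42x → x* = 31.2090.
Consumer price on the demand curve at x*: 132.19 − 3.67×31.2090 = 17.6530.

P = $17.65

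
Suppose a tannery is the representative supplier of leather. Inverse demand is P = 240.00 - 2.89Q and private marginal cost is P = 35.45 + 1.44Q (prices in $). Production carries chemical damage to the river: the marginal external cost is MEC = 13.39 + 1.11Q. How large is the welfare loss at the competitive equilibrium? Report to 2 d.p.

DWL = $398.27

Market equilibrium (private): 35.45 + 1.44Q = 240.00 - 2.89Q → Q_m = 47.2402.
Social marginal cost = private MC + MEC = 48.84 + 2.55Q.
Set SMC = demand: 48.84 + 2.55Q = 240.00 - 2.89Q → Q* = 35.1397.
Height of the DWL triangle at Q_m is SMC(Q_m) − demand(Q_m) = MEC(Q_m) = 65.8266.
DWL = ½ × 12.1005 × 65.8266 = 398.2674.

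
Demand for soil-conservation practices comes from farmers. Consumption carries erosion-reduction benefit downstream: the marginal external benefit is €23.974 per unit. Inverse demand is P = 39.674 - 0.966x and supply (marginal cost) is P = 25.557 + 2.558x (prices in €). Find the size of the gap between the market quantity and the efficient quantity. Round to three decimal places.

6.803 units

Market equilibrium (private): 25.557 + 2.558x = 39.674 - 0.966x → x_m = 4.0060.
Social marginal benefit = demand + MEB = 63.648 - 0.966x.
Set SMB = MC: 63.648 - 0.966x = 25.557 + 2.558x → x* = 10.8090.
Gap = |4.0060 − 10.8090| = 6.8030.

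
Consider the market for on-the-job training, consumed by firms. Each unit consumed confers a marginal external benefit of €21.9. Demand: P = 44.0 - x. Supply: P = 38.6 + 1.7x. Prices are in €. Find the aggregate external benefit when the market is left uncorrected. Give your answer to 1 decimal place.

€43.8

Market equilibrium (private): 38.6 + 1.7x = 44.0 - x → x_m = 2.0000.
Total external benefit = MEB × x_m = 21.9 × 2.0000 = 43.8000.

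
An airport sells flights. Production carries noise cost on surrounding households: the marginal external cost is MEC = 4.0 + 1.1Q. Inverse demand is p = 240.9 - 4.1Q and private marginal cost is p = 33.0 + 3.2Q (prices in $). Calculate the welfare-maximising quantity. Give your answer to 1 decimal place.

Q* = 24.3

Social marginal cost = private MC + MEC = 37.0 + 4.3Q.
Set SMC = demand: 37.0 + 4.3Q = 240.9 - 4.1Q → Q* = 24.2738.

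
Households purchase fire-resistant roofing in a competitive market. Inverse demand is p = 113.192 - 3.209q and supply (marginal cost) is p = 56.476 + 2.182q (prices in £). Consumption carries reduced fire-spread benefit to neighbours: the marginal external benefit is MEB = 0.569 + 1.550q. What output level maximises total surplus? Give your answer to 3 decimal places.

q* = 14.914

Social marginal benefit = demand + MEB = 113.761 - 1.659q.
Set SMB = MC: 113.761 - 1.659q = 56.476 + 2.182q → q* = 14.9141.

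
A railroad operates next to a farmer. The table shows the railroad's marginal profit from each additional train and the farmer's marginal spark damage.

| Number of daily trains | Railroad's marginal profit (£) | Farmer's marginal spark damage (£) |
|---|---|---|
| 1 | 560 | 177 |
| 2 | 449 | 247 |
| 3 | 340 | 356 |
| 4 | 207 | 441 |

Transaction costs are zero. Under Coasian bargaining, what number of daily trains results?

2

Bargaining reaches the level where marginal profit last exceeds marginal spark damage.
That holds through level 2 (449 ≥ 247) but not at 3 (340 < 356).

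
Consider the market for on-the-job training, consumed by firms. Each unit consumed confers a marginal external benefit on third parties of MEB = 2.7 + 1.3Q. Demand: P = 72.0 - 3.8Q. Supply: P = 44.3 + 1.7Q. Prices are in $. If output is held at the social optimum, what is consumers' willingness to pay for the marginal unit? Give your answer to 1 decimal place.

Social marginal benefit = demand + MEB = 74.7 - 2.5Q.
Set SMB = MC: 74.7 - 2.5Q = 44.3 + 1.7Q → Q* = 7.2381.
Consumer price on the demand curve at Q*: 72.0 − 3.8×7.2381 = 44.4952.

P = $44.5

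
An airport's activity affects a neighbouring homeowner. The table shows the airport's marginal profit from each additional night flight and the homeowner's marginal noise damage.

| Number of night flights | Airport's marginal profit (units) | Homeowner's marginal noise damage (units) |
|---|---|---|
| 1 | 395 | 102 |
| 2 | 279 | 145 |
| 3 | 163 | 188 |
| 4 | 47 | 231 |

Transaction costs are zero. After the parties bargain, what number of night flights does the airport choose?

Bargaining reaches the level where marginal profit last exceeds marginal noise damage.
That holds through level 2 (279 ≥ 145) but not at 3 (163 < 188).

2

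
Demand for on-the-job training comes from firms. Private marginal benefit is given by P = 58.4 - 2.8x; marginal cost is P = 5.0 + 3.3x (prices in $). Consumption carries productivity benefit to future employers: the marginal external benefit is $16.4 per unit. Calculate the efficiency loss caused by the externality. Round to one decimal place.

DWL = $22.0

Market equilibrium (private): 5.0 + 3.3x = 58.4 - 2.8x → x_m = 8.7541.
Social marginal benefit = demand + MEB = 74.8 - 2.8x.
Set SMB = MC: 74.8 - 2.8x = 5.0 + 3.3x → x* = 11.4426.
Height of the DWL triangle at x_m is SMB(x_m) − MC(x_m) = MEB(x_m) = 16.4000.
DWL = ½ × 2.6885 × 16.4000 = 22.0457.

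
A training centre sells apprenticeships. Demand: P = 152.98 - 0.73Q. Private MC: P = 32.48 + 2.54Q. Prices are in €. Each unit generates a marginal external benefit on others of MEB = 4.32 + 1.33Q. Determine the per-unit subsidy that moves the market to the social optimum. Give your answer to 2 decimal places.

subsidy = €89.89 per unit

Social marginal cost = private MC − MEB = 28.16 + 1.21Q.
Set SMC = demand: 28.16 + 1.21Q = 152.98 - 0.73Q → Q* = 64.3402.
The Pigouvian subsidy equals MEB at Q*: 4.32 + 1.33×64.3402 = 89.8925.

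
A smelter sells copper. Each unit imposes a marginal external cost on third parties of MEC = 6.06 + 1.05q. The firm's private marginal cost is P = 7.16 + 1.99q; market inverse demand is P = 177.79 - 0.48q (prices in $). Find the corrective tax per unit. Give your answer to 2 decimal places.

tax = $55.15 per unit

Social marginal cost = private MC + MEC = 13.22 + 3.04q.
Set SMC = demand: 13.22 + 3.04q = 177.79 - 0.48q → q* = 46.7528.
The Pigouvian tax equals MEC at q*: 6.06 + 1.05×46.7528 = 55.1504.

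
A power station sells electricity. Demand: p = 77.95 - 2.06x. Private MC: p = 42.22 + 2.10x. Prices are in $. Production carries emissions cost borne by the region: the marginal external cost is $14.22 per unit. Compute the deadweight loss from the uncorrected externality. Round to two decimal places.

Market equilibrium (private): 42.22 + 2.10x = 77.95 - 2.06x → x_m = 8.5889.
Social marginal cost = private MC + MEC = 56.44 + 2.10x.
Set SMC = demand: 56.44 + 2.10x = 77.95 - 2.06x → x* = 5.1707.
Height of the DWL triangle at x_m is SMC(x_m) − demand(x_m) = MEC(x_m) = 14.2200.
DWL = ½ × 3.4182 × 14.2200 = 24.3034.

DWL = $24.30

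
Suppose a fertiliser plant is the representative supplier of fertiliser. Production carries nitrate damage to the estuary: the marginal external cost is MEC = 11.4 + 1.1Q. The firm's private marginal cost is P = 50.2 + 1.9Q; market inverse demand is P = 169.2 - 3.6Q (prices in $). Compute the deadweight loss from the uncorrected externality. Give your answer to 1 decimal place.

Market equilibrium (private): 50.2 + 1.9Q = 169.2 - 3.6Q → Q_m = 21.6364.
Social marginal cost = private MC + MEC = 61.6 + 3.0Q.
Set SMC = demand: 61.6 + 3.0Q = 169.2 - 3.6Q → Q* = 16.3030.
The welfare-loss triangle has base |Q_m − Q*| and height MEC(Q_m) (the vertical gap between SMC and demand is zero at Q* and MEC at Q_m).
DWL = ½ × 5.3334 × 35.2000 = 93.8678.

DWL = $93.9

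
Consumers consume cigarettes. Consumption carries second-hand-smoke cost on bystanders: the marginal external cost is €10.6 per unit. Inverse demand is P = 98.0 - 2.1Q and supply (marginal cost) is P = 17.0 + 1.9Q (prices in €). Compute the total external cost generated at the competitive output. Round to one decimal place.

Market equilibrium (private): 17.0 + 1.9Q = 98.0 - 2.1Q → Q_m = 20.2500.
Total external cost = MEC × Q_m = 10.6 × 20.2500 = 214.6500.

€214.7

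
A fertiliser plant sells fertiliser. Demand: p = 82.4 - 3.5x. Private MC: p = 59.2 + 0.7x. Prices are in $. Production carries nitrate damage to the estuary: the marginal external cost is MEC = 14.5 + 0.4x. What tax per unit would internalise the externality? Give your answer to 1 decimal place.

Social marginal cost = private MC + MEC = 73.7 + 1.1x.
Set SMC = demand: 73.7 + 1.1x = 82.4 - 3.5x → x* = 1.8913.
The Pigouvian tax equals MEC at x*: 14.5 + 0.4×1.8913 = 15.2565.

tax = $15.3 per unit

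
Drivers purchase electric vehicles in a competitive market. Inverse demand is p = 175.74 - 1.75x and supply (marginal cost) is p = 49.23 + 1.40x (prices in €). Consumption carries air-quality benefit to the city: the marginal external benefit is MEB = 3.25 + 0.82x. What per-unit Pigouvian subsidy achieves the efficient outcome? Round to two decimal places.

subsidy = €48.92 per unit

Social marginal benefit = demand + MEB = 178.99 - 0.93x.
Set SMB = MC: 178.99 - 0.93x = 49.23 + 1.40x → x* = 55.6910.
The Pigouvian subsidy equals MEB at x*: 3.25 + 0.82×55.6910 = 48.9166.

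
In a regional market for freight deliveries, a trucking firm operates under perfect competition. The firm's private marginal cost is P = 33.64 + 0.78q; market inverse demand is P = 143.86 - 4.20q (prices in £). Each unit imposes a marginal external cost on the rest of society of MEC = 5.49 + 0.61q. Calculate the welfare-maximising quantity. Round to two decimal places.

Social marginal cost = private MC + MEC = 39.13 + 1.39q.
Set SMC = demand: 39.13 + 1.39q = 143.86 - 4.20q → q* = 18.7352.

q* = 18.74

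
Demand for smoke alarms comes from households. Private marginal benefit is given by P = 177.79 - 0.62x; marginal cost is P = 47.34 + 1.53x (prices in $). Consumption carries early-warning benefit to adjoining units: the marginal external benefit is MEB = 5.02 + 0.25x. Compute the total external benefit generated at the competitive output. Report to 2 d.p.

Market equilibrium (private): 47.34 + 1.53x = 177.79 - 0.62x → x_m = 60.6744.
Total external benefit = ∫₀^{x_m} (5.02 + 0.25x) dx = 5.02×60.6744 + ½×0.25×60.6744² = 764.7583.

$764.76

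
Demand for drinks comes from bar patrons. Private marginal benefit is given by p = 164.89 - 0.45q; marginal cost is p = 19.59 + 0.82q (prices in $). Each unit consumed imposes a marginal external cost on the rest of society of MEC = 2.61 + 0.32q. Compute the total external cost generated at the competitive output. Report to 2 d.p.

$2392.93

Market equilibrium (private): 19.59 + 0.82q = 164.89 - 0.45q → q_m = 114.4094.
Total external cost = ∫₀^{q_m} (2.61 + 0.32q) dq = 2.61×114.4094 + ½×0.32×114.4094² = 2392.9303.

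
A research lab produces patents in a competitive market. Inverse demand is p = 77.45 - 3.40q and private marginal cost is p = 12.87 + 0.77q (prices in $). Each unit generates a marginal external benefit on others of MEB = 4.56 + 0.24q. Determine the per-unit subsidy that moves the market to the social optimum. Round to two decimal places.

subsidy = $8.78 per unit

Social marginal cost = private MC − MEB = 8.31 + 0.53q.
Set SMC = demand: 8.31 + 0.53q = 77.45 - 3.40q → q* = 17.5929.
The Pigouvian subsidy equals MEB at q*: 4.56 + 0.24×17.5929 = 8.7823.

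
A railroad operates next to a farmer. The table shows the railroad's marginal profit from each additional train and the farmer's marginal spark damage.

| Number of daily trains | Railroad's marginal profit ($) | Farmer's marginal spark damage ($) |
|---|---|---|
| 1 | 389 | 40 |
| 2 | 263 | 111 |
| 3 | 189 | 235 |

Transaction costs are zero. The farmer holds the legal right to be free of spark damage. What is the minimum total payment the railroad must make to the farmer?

$151

Efficient level: marginal profit ≥ marginal spark damage through level 2, so k* = 2.
With the farmer holding the right, the railroad must at least compensate total damage at k*: 40 + 111 = 151.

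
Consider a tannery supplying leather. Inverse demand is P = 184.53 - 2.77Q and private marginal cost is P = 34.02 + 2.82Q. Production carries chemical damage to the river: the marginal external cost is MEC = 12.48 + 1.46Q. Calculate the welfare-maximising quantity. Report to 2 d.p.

Social marginal cost = private MC + MEC = 46.50 + 4.28Q.
Set SMC = demand: 46.50 + 4.28Q = 184.53 - 2.77Q → Q* = 19.5787.

Q* = 19.58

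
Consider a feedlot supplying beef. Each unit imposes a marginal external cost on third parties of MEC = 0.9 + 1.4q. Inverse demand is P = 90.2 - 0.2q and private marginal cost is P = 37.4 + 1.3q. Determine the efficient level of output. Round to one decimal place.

q* = 17.9

Social marginal cost = private MC + MEC = 38.3 + 2.7q.
Set SMC = demand: 38.3 + 2.7q = 90.2 - 0.2q → q* = 17.8966.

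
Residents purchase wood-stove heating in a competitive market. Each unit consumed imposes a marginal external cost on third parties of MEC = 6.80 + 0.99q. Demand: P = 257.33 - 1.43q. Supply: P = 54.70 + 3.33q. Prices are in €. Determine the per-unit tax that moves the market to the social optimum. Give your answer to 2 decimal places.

tax = €40.52 per unit

Social marginal benefit = demand − MEC = 250.53 - 2.42q.
Set SMB = MC: 250.53 - 2.42q = 54.70 + 3.33q → q* = 34.0574.
The Pigouvian tax equals MEC at q*: 6.80 + 0.99×34.0574 = 40.5168.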